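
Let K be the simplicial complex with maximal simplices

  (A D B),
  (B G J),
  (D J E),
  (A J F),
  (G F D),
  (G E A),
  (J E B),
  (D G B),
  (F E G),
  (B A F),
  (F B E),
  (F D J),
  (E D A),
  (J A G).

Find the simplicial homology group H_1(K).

H_1 ≅ Z^2.

Fix the vertex order A < B < D < E < F < G < J and write every simplex with vertices in increasing order. Then dim K = 2 and the simplices of K are:

  0-simplices (7): A, B, D, E, F, G, J
  1-simplices (21): AB, AD, AE, AF, AG, AJ, BD, BE, BF, BG, BJ, DE, DF, DG, DJ, EF, EG, EJ, FG, FJ, GJ
  2-simplices (14): ABD, ABF, ADE, AEG, AFJ, AGJ, BDG, BEF, BEJ, BGJ, DEJ, DFG, DFJ, EFG

so the chain groups are C_0 ≅ Z^7, C_1 ≅ Z^21, C_2 ≅ Z^14.

Boundary ∂_1: C_1 → C_0 sends each edge [p,q] (with p < q) to q − p. For instance
  ∂DF = F − D.
This gives a 7×21 integer matrix of rank 6; reducing to Smith normal form yields diagonal entries (1,1,1,1,1,1).

The boundary map ∂_2: C_2 → C_1 acts by ∂[p,q,r] = [q,r] − [p,r] + [p,q]. For instance
  ∂ADE = DE − AE + AD,
  ∂DEJ = EJ − DJ + DE.
The 21×14 boundary matrix has rank 13 and Smith normal form diag(1,1,1,1,1,1,1,1,1,1,1,1,1).

From H_k ≅ ker(∂_k) / im(∂_{k+1}) we obtain:

  H_1: rank ker ∂_1 − rank ∂_2 = (21 − 6) − 13 = 2, and the invariant factors of ∂_2 are all 1, so H_1 ≅ Z^2.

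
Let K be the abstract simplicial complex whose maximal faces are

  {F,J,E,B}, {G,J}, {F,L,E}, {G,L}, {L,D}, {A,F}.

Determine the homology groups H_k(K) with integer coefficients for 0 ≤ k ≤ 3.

H_0 ≅ Z,  H_1 ≅ Z,  H_2 = 0,  H_3 = 0.

K has 8 vertices, 12 edges, 5 triangles, 1 3-simplex.
rank ∂_0 = 0, rank ∂_1 = 7 ⇒ b_0 = 8 − 0 − 7 = 1; all invariant factors of ∂_1 are 1 so no torsion. So H_0 = Z.
rank ∂_1 = 7, rank ∂_2 = 4 ⇒ b_1 = 12 − 7 − 4 = 1; all invariant factors of ∂_2 are 1 so no torsion. So H_1 = Z.
rank ∂_2 = 4, rank ∂_3 = 1 ⇒ b_2 = 5 − 4 − 1 = 0; all invariant factors of ∂_3 are 1 so no torsion. So H_2 = 0.
rank ∂_3 = 1, rank ∂_4 = 0 ⇒ b_3 = 1 − 1 − 0 = 0. So H_3 = 0.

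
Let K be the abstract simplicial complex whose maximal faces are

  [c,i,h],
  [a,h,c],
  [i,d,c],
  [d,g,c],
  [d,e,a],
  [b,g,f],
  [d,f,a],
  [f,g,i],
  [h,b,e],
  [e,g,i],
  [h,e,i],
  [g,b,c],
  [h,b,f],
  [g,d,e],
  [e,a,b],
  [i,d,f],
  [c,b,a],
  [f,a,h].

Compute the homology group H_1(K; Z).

H_1 ≅ Z ⊕ Z/2.

K has 9 vertices, 27 edges, 18 triangles.
rank ∂_1 = 8, rank ∂_2 = 18 ⇒ b_1 = 27 − 8 − 18 = 1; ∂_2 has invariant factor(s) [2] giving torsion. So H_1 = Z ⊕ Z/2.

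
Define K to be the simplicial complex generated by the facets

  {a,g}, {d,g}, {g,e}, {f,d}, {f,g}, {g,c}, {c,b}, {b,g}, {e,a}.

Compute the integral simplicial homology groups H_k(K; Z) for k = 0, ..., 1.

K has 7 vertices, 9 edges.
rank ∂_0 = 0, rank ∂_1 = 6 ⇒ b_0 = 7 − 0 − 6 = 1; all invariant factors of ∂_1 are 1 so no torsion. So H_0 = Z.
rank ∂_1 = 6, rank ∂_2 = 0 ⇒ b_1 = 9 − 6 − 0 = 3. So H_1 = Z^3.

H_0 = Z,  H_1 = Z^3.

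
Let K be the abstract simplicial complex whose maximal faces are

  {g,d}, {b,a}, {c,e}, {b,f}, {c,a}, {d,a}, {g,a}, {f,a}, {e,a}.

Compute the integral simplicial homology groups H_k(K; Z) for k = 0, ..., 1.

We work with the vertex ordering a < b < c < d < e < f < g. The simplices of K, each written with vertices in increasing order, are:

  0-simplices (7): a, b, c, d, e, f, g
  1-simplices (9): ab, ac, ad, ae, af, ag, bf, ce, dg

so the chain groups are C_0 ≅ Z^7, C_1 ≅ Z^9.

The boundary map ∂_1: C_1 → C_0 is given by ∂[p,q] = [q] − [p]. For instance
  ∂bf = f − b.
This gives a 7×9 integer matrix of rank 6; reducing to Smith normal form yields diagonal entries (1,1,1,1,1,1).

Reading off H_k = ker ∂_k / im ∂_{k+1}:

  H_0: rank C_0 − rank ∂_1 = 7 − 6 = 1, and the invariant factors of ∂_1 are all 1, so H_0 = Z.
  H_1: rank ker ∂_1 − rank ∂_2 = (9 − 6) − 0 = 3, and there is no ∂_2, so H_1 = Z^3.

H_0 ≅ Z,  H_1 ≅ Z^3.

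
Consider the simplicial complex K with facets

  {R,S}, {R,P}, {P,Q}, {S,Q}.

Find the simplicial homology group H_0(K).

H_0 ≅ Z.

Order the vertices as P < Q < R < S. Listing each simplex with vertices in this order, K has dimension 1 with simplices:

  0-simplices (4): P, Q, R, S
  1-simplices (4): PQ, PR, QS, RS

Hence C_0 ≅ Z^4, C_1 ≅ Z^4.

The boundary map ∂_1: C_1 → C_0 is given by ∂[p,q] = [q] − [p].
The resulting 4×4 matrix has rank 3, and its Smith normal form has invariant factors (1,1,1).

Computing H_k = (kernel of ∂_k) / (image of ∂_{k+1}):

  H_0: rank C_0 − rank ∂_1 = 4 − 3 = 1, and the invariant factors of ∂_1 are all 1, so H_0 ≅ Z.

(K is a triangulation of the circle S^1.)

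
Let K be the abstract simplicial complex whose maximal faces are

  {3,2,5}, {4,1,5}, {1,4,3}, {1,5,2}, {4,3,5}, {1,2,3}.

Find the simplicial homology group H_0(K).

H_0 = Z.

K has 5 vertices, 9 edges, 6 triangles.
rank ∂_0 = 0, rank ∂_1 = 4 ⇒ b_0 = 5 − 0 − 4 = 1; all invariant factors of ∂_1 are 1 so no torsion. So H_0 = Z.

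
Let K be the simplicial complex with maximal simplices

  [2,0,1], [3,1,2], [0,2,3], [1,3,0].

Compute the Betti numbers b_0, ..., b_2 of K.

b_0 = 1, b_1 = 0, b_2 = 1.

K has 4 vertices, 6 edges, 4 triangles.
rank ∂_0 = 0, rank ∂_1 = 3 ⇒ b_0 = 4 − 0 − 3 = 1; all invariant factors of ∂_1 are 1 so no torsion. So H_0 ≅ Z.
rank ∂_1 = 3, rank ∂_2 = 3 ⇒ b_1 = 6 − 3 − 3 = 0; all invariant factors of ∂_2 are 1 so no torsion. So H_1 ≅ 0.
rank ∂_2 = 3, rank ∂_3 = 0 ⇒ b_2 = 4 − 3 − 0 = 1. So H_2 ≅ Z.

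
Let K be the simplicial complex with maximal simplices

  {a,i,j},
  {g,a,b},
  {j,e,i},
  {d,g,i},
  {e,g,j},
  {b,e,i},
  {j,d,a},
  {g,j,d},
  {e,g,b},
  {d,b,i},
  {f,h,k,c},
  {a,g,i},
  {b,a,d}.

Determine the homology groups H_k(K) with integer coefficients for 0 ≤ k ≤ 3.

Order the vertices as a < b < c < d < e < f < g < h < i < j < k. Listing each simplex with vertices in this order, K has dimension 3 with simplices:

  0-simplices (11): a, b, c, d, e, f, g, h, i, j, k
  1-simplices (24): ab, ad, ag, ai, aj, bd, be, bg, bi, cf, ch, ck, dg, di, dj, eg, ei, ej, fh, fk, gi, gj, hk, ij
  2-simplices (16): abd, abg, adj, agi, aij, bdi, beg, bei, cfh, cfk, chk, dgi, dgj, egj, eij, fhk
  3-simplices (1): cfhk

giving chain groups C_0 ≅ Z^11, C_1 ≅ Z^24, C_2 ≅ Z^16, C_3 ≅ Z^1.

Boundary ∂_1: C_1 → C_0 is given by ∂[p,q] = [q] − [p].
As a 11×24 matrix over Z this has rank 9, with invariant factors (1,1,1,1,1,1,1,1,1).

∂_2: C_2 → C_1 acts by ∂[p,q,r] = [q,r] − [p,r] + [p,q]. For instance
  ∂abd = bd − ad + ab,
  ∂egj = gj − ej + eg.
The 24×16 boundary matrix has rank 15 and Smith normal form diag(1,1,1,1,1,1,1,1,1,1,1,1,1,1,2).

∂_3: C_3 → C_2 sends each 3-simplex σ to the alternating sum Σ_i (−1)^i (σ with its i-th vertex removed). For instance
  ∂cfhk = fhk − chk + cfk − cfh.
As a 16×1 matrix over Z this has rank 1, with invariant factors (1).

Now H_k = ker ∂_k / im ∂_{k+1}, so:

  H_0: rank C_0 − rank ∂_1 = 11 − 9 = 2, and the invariant factors of ∂_1 are all 1, so H_0 = Z^2.
  H_1: rank ker ∂_1 − rank ∂_2 = (24 − 9) − 15 = 0, and ∂_2 has invariant factor 2 > 1, so H_1 = Z/2.
  H_2: rank ker ∂_2 − rank ∂_3 = (16 − 15) − 1 = 0, and the invariant factors of ∂_3 are all 1, so H_2 = 0.
  H_3: rank ker ∂_3 − rank ∂_4 = (1 − 1) − 0 = 0, and there is no ∂_4, so H_3 = 0.

(K is a triangulation of the disjoint union of the real projective plane RP^2 and the 3-simplex.)

H_0 = Z^2,  H_1 = Z/2,  H_2 = 0,  H_3 = 0.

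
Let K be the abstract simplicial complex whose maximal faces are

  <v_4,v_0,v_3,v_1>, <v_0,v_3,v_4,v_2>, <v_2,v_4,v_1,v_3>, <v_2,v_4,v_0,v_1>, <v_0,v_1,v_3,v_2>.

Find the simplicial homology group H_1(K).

H_1 ≅ 0.

K has 5 vertices, 10 edges, 10 triangles, 5 3-simplices.
rank ∂_1 = 4, rank ∂_2 = 6 ⇒ b_1 = 10 − 4 − 6 = 0; all invariant factors of ∂_2 are 1 so no torsion. So H_1 = 0.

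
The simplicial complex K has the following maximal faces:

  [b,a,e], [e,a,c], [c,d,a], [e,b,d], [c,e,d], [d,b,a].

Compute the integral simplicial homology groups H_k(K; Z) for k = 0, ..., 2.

Fix the vertex order a < b < c < d < e and write every simplex with vertices in increasing order. Then dim K = 2 and the simplices of K are:

  0-simplices (5): a, b, c, d, e
  1-simplices (9): ab, ac, ad, ae, bd, be, cd, ce, de
  2-simplices (6): abd, abe, acd, ace, bde, cde

so the chain groups are C_0 ≅ Z^5, C_1 ≅ Z^9, C_2 ≅ Z^6.

Boundary ∂_1: C_1 → C_0 sends each edge [p,q] (with p < q) to q − p. For instance
  ∂be = e − b.
The resulting 5×9 matrix has rank 4, and its Smith normal form has invariant factors (1,1,1,1).

∂_2: C_2 → C_1 sends each 2-simplex [p,q,r] to [q,r] − [p,r] + [p,q]. For instance
  ∂bde = de − be + bd,
  ∂cde = de − ce + cd.
The 9×6 boundary matrix has rank 5 and Smith normal form diag(1,1,1,1,1).

From H_k ≅ ker(∂_k) / im(∂_{k+1}) we obtain:

  H_0: rank C_0 − rank ∂_1 = 5 − 4 = 1, and the invariant factors of ∂_1 are all 1, so H_0 = Z.
  H_1: rank ker ∂_1 − rank ∂_2 = (9 − 4) − 5 = 0, and the invariant factors of ∂_2 are all 1, so H_1 = 0.
  H_2: rank ker ∂_2 − rank ∂_3 = (6 − 5) − 0 = 1, and there is no ∂_3, so H_2 = Z.

As a check, the Euler characteristic is 5 − 9 + 6 = 2, which agrees with 1 − 0 + 1 = 2.
(K is a triangulation of the 2-sphere S^2.)

H_0 = Z,  H_1 = 0,  H_2 = Z.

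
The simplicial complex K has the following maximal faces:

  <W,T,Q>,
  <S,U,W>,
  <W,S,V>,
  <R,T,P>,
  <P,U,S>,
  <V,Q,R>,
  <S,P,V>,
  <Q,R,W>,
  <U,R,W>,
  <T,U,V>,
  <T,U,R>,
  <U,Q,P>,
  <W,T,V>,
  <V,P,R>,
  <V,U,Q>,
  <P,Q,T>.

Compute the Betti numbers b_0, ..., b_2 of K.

b_0 = 1, b_1 = 2, b_2 = 1.

We work with the vertex ordering P < Q < R < S < T < U < V < W. The simplices of K, each written with vertices in increasing order, are:

  0-simplices (8): P, Q, R, S, T, U, V, W
  1-simplices (24): PQ, PR, PS, PT, PU, PV, QR, QT, QU, QV, QW, RT, RU, RV, RW, SU, SV, SW, TU, TV, TW, UV, UW, VW
  2-simplices (16): PQT, PQU, PRT, PRV, PSU, PSV, QRV, QRW, QTW, QUV, RTU, RUW, SUW, SVW, TUV, TVW

giving chain groups C_0 ≅ Z^8, C_1 ≅ Z^24, C_2 ≅ Z^16.

The boundary map ∂_1: C_1 → C_0 sends each edge [p,q] (with p < q) to q − p. For instance
  ∂UW = W − U.
The resulting 8×24 matrix has rank 7, and its Smith normal form has invariant factors (1,1,1,1,1,1,1).

Boundary ∂_2: C_2 → C_1 acts by ∂[p,q,r] = [q,r] − [p,r] + [p,q]. For instance
  ∂PSV = SV − PV + PS,
  ∂PQT = QT − PT + PQ.
As a 24×16 matrix over Z this has rank 15, with invariant factors (1,1,1,1,1,1,1,1,1,1,1,1,1,1,1).

Reading off H_k = ker ∂_k / im ∂_{k+1}:

  H_0: rank C_0 − rank ∂_1 = 8 − 7 = 1, and the invariant factors of ∂_1 are all 1, so H_0 = Z.
  H_1: rank ker ∂_1 − rank ∂_2 = (24 − 7) − 15 = 2, and the invariant factors of ∂_2 are all 1, so H_1 = Z^2.
  H_2: rank ker ∂_2 − rank ∂_3 = (16 − 15) − 0 = 1, and there is no ∂_3, so H_2 = Z.

(K is a triangulation of the torus T^2.)

Hence the Betti numbers are b_0 = 1, b_1 = 2, b_2 = 1.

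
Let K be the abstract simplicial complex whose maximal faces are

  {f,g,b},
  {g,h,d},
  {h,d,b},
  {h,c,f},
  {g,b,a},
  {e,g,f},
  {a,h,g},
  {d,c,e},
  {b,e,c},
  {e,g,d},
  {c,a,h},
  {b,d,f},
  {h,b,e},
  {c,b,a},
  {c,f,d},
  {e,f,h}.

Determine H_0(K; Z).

H_0 = Z.

Take the total order a < b < c < d < e < f < g < h on the vertex set. Then K (dimension 2) consists of the simplices:

  0-simplices (8): a, b, c, d, e, f, g, h
  1-simplices (24): ab, ac, ag, ah, bc, bd, be, bf, bg, bh, cd, ce, cf, ch, de, df, dg, dh, ef, eg, eh, fg, fh, gh
  2-simplices (16): abc, abg, ach, agh, bce, bdf, bdh, beh, bfg, cde, cdf, cfh, deg, dgh, efg, efh

giving chain groups C_0 ≅ Z^8, C_1 ≅ Z^24, C_2 ≅ Z^16.

Boundary ∂_1: C_1 → C_0 maps an edge to its endpoints' difference, ∂[p,q] = q − p. For instance
  ∂gh = h − g.
As a 8×24 matrix over Z this has rank 7, with invariant factors (1,1,1,1,1,1,1).

The boundary map ∂_2: C_2 → C_1 acts by ∂[p,q,r] = [q,r] − [p,r] + [p,q]. For instance
  ∂dgh = gh − dh + dg,
  ∂efh = fh − eh + ef.
This gives a 24×16 integer matrix of rank 15; reducing to Smith normal form yields diagonal entries (1,1,1,1,1,1,1,1,1,1,1,1,1,1,1).

Reading off H_k = ker ∂_k / im ∂_{k+1}:

  H_0: rank C_0 − rank ∂_1 = 8 − 7 = 1, and the invariant factors of ∂_1 are all 1, so H_0 ≅ Z.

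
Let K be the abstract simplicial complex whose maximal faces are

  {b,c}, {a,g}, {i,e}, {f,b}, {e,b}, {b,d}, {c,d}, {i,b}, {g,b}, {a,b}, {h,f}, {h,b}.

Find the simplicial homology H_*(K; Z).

H_0 ≅ Z,  H_1 ≅ Z^4.

Take the total order a < b < c < d < e < f < g < h < i on the vertex set. Then K (dimension 1) consists of the simplices:

  0-simplices (9): a, b, c, d, e, f, g, h, i
  1-simplices (12): ab, ag, bc, bd, be, bf, bg, bh, bi, cd, ei, fh

so the chain groups are C_0 ≅ Z^9, C_1 ≅ Z^12.

Boundary ∂_1: C_1 → C_0 maps an edge to its endpoints' difference, ∂[p,q] = q − p. For instance
  ∂bg = g − b.
This gives a 9×12 integer matrix of rank 8; reducing to Smith normal form yields diagonal entries (1,1,1,1,1,1,1,1).

Computing H_k = (kernel of ∂_k) / (image of ∂_{k+1}):

  H_0: rank C_0 − rank ∂_1 = 9 − 8 = 1, and the invariant factors of ∂_1 are all 1, so H_0 ≅ Z.
  H_1: rank ker ∂_1 − rank ∂_2 = (12 − 8) − 0 = 4, and there is no ∂_2, so H_1 ≅ Z^4.

As a check, the Euler characteristic is 9 − 12 = -3, which agrees with 1 − 4 = -3.
(K is a triangulation of a wedge of 4 circles.)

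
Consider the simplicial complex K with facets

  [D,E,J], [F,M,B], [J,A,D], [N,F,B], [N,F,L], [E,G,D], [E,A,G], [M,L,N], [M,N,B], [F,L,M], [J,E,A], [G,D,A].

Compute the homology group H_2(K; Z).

Take the total order A < B < D < E < F < G < J < L < M < N on the vertex set. Then K (dimension 2) consists of the simplices:

  0-simplices (10): A, B, D, E, F, G, J, L, M, N
  1-simplices (18): AD, AE, AG, AJ, BF, BM, BN, DE, DG, DJ, EG, EJ, FL, FM, FN, LM, LN, MN
  2-simplices (12): ADG, ADJ, AEG, AEJ, BFM, BFN, BMN, DEG, DEJ, FLM, FLN, LMN

Hence C_0 ≅ Z^10, C_1 ≅ Z^18, C_2 ≅ Z^12.

Boundary ∂_1: C_1 → C_0 sends each edge [p,q] (with p < q) to q − p. For instance
  ∂DJ = J − D.
The resulting 10×18 matrix has rank 8, and its Smith normal form has invariant factors (1,1,1,1,1,1,1,1).

The boundary map ∂_2: C_2 → C_1 maps a triangle to the signed sum of its edges. For instance
  ∂AEJ = EJ − AJ + AE,
  ∂ADG = DG − AG + AD.
The resulting 18×12 matrix has rank 10, and its Smith normal form has invariant factors (1,1,1,1,1,1,1,1,1,1).

Now H_k = ker ∂_k / im ∂_{k+1}, so:

  H_2: rank ker ∂_2 − rank ∂_3 = (12 − 10) − 0 = 2, and there is no ∂_3, so H_2 = Z^2.

(K is a triangulation of the disjoint union of the 2-sphere S^2 and the 2-sphere S^2.)

H_2 = Z^2.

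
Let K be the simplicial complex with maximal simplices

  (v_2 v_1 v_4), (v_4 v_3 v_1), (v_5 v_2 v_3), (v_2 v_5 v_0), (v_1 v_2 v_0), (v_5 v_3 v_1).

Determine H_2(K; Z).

H_2 = 0.

K has 6 vertices, 12 edges, 6 triangles.
rank ∂_2 = 6, rank ∂_3 = 0 ⇒ b_2 = 6 − 6 − 0 = 0. So H_2 = 0.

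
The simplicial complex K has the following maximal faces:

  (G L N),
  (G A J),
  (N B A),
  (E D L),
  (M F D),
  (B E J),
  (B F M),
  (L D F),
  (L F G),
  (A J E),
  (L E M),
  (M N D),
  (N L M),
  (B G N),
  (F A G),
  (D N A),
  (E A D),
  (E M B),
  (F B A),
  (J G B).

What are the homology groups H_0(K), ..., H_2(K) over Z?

H_0 = Z,  H_1 = Z ⊕ Z/2Z,  H_2 = 0.

Take the total order A < B < D < E < F < G < J < L < M < N on the vertex set. Then K (dimension 2) consists of the simplices:

  0-simplices (10): A, B, D, E, F, G, J, L, M, N
  1-simplices (30): AB, AD, AE, AF, AG, AJ, AN, BE, BF, BG, BJ, BM, BN, DE, DF, DL, DM, DN, EJ, EL, EM, FG, FL, FM, GJ, GL, GN, LM, LN, MN
  2-simplices (20): ABF, ABN, ADE, ADN, AEJ, AFG, AGJ, BEJ, BEM, BFM, BGJ, BGN, DEL, DFL, DFM, DMN, ELM, FGL, GLN, LMN

giving chain groups C_0 ≅ Z^10, C_1 ≅ Z^30, C_2 ≅ Z^20.

∂_1: C_1 → C_0 maps an edge to its endpoints' difference, ∂[p,q] = q − p.
As a 10×30 matrix over Z this has rank 9, with invariant factors (1,1,1,1,1,1,1,1,1).

∂_2: C_2 → C_1 acts by ∂[p,q,r] = [q,r] − [p,r] + [p,q]. For instance
  ∂ADN = DN − AN + AD,
  ∂AFG = FG − AG + AF.
The resulting 30×20 matrix has rank 20, and its Smith normal form has invariant factors (1,1,1,1,1,1,1,1,1,1,1,1,1,1,1,1,1,1,1,2).

Computing H_k = (kernel of ∂_k) / (image of ∂_{k+1}):

  H_0: rank C_0 − rank ∂_1 = 10 − 9 = 1, and the invariant factors of ∂_1 are all 1, so H_0 = Z.
  H_1: rank ker ∂_1 − rank ∂_2 = (30 − 9) − 20 = 1, and ∂_2 has invariant factor 2 > 1, so H_1 = Z ⊕ Z/2Z.
  H_2: rank ker ∂_2 − rank ∂_3 = (20 − 20) − 0 = 0, and there is no ∂_3, so H_2 = 0.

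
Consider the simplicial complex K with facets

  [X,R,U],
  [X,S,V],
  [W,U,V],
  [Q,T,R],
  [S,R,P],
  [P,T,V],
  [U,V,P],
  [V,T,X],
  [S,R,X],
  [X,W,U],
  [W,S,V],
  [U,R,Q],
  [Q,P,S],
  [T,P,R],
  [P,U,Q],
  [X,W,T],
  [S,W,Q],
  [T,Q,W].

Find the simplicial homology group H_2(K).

We work with the vertex ordering P < Q < R < S < T < U < V < W < X. The simplices of K, each written with vertices in increasing order, are:

  0-simplices (9): P, Q, R, S, T, U, V, W, X
  1-simplices (27): PQ, PR, PS, PT, PU, PV, QR, QS, QT, QU, QW, RS, RT, RU, RX, SV, SW, SX, TV, TW, TX, UV, UW, UX, VW, VX, WX
  2-simplices (18): PQS, PQU, PRS, PRT, PTV, PUV, QRT, QRU, QSW, QTW, RSX, RUX, SVW, SVX, TVX, TWX, UVW, UWX

Hence C_0 ≅ Z^9, C_1 ≅ Z^27, C_2 ≅ Z^18.

The boundary map ∂_1: C_1 → C_0 is given by ∂[p,q] = [q] − [p].
As a 9×27 matrix over Z this has rank 8, with invariant factors (1,1,1,1,1,1,1,1).

∂_2: C_2 → C_1 acts by ∂[p,q,r] = [q,r] − [p,r] + [p,q]. For instance
  ∂PRS = RS − PS + PR,
  ∂PQS = QS − PS + PQ.
The 27×18 boundary matrix has rank 18 and Smith normal form diag(1,1,1,1,1,1,1,1,1,1,1,1,1,1,1,1,1,2).

Now H_k = ker ∂_k / im ∂_{k+1}, so:

  H_2: rank ker ∂_2 − rank ∂_3 = (18 − 18) − 0 = 0, and there is no ∂_3, so H_2 = 0.

H_2 ≅ 0.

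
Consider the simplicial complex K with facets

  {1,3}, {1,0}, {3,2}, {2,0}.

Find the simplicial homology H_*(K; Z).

H_0 ≅ Z,  H_1 ≅ Z.

We work with the vertex ordering 0 < 1 < 2 < 3. The simplices of K, each written with vertices in increasing order, are:

  0-simplices (4): [0], [1], [2], [3]
  1-simplices (4): [0,1], [0,2], [1,3], [2,3]

Hence C_0 ≅ Z^4, C_1 ≅ Z^4.

The boundary map ∂_1: C_1 → C_0 sends each edge [p,q] (with p < q) to q − p.
The 4×4 boundary matrix has rank 3 and Smith normal form diag(1,1,1).

Computing H_k = (kernel of ∂_k) / (image of ∂_{k+1}):

  H_0: rank C_0 − rank ∂_1 = 4 − 3 = 1, and the invariant factors of ∂_1 are all 1, so H_0 = Z.
  H_1: rank ker ∂_1 − rank ∂_2 = (4 − 3) − 0 = 1, and there is no ∂_2, so H_1 = Z.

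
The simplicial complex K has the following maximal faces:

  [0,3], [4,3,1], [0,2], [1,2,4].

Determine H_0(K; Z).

H_0 = Z.

Fix the vertex order 0 < 1 < 2 < 3 < 4 and write every simplex with vertices in increasing order. Then dim K = 2 and the simplices of K are:

  0-simplices (5): [0], [1], [2], [3], [4]
  1-simplices (7): [0,2], [0,3], [1,2], [1,3], [1,4], [2,4], [3,4]
  2-simplices (2): [1,2,4], [1,3,4]

Hence C_0 ≅ Z^5, C_1 ≅ Z^7, C_2 ≅ Z^2.

The boundary map ∂_1: C_1 → C_0 is given by ∂[p,q] = [q] − [p]. For instance
  ∂[0,3] = [3] − [0].
As a 5×7 matrix over Z this has rank 4, with invariant factors (1,1,1,1).

The boundary map ∂_2: C_2 → C_1 acts by ∂[p,q,r] = [q,r] − [p,r] + [p,q]. For instance
  ∂[1,3,4] = [3,4] − [1,4] + [1,3],
  ∂[1,2,4] = [2,4] − [1,4] + [1,2].
As a 7×2 matrix over Z this has rank 2, with invariant factors (1,1).

Now H_k = ker ∂_k / im ∂_{k+1}, so:

  H_0: rank C_0 − rank ∂_1 = 5 − 4 = 1, and the invariant factors of ∂_1 are all 1, so H_0 ≅ Z.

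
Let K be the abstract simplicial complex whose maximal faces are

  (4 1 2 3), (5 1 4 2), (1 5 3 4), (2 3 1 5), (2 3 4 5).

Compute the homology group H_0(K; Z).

H_0 ≅ Z.

We work with the vertex ordering 1 < 2 < 3 < 4 < 5. The simplices of K, each written with vertices in increasing order, are:

  0-simplices (5): [1], [2], [3], [4], [5]
  1-simplices (10): [1,2], [1,3], [1,4], [1,5], [2,3], [2,4], [2,5], [3,4], [3,5], [4,5]
  2-simplices (10): [1,2,3], [1,2,4], [1,2,5], [1,3,4], [1,3,5], [1,4,5], [2,3,4], [2,3,5], [2,4,5], [3,4,5]
  3-simplices (5): [1,2,3,4], [1,2,3,5], [1,2,4,5], [1,3,4,5], [2,3,4,5]

so the chain groups are C_0 ≅ Z^5, C_1 ≅ Z^10, C_2 ≅ Z^10, C_3 ≅ Z^5.

∂_1: C_1 → C_0 sends each edge [p,q] (with p < q) to q − p. For instance
  ∂[2,4] = [4] − [2].
This gives a 5×10 integer matrix of rank 4; reducing to Smith normal form yields diagonal entries (1,1,1,1).

Boundary ∂_2: C_2 → C_1 sends each 2-simplex [p,q,r] to [q,r] − [p,r] + [p,q]. For instance
  ∂[1,2,5] = [2,5] − [1,5] + [1,2],
  ∂[2,3,4] = [3,4] − [2,4] + [2,3].
This gives a 10×10 integer matrix of rank 6; reducing to Smith normal form yields diagonal entries (1,1,1,1,1,1).

Boundary ∂_3: C_3 → C_2 sends each 3-simplex σ to the alternating sum Σ_i (−1)^i (σ with its i-th vertex removed). For instance
  ∂[1,2,4,5] = [2,4,5] − [1,4,5] + [1,2,5] − [1,2,4],
  ∂[1,2,3,5] = [2,3,5] − [1,3,5] + [1,2,5] − [1,2,3].
As a 10×5 matrix over Z this has rank 4, with invariant factors (1,1,1,1).

Computing H_k = (kernel of ∂_k) / (image of ∂_{k+1}):

  H_0: rank C_0 − rank ∂_1 = 5 − 4 = 1, and the invariant factors of ∂_1 are all 1, so H_0 ≅ Z.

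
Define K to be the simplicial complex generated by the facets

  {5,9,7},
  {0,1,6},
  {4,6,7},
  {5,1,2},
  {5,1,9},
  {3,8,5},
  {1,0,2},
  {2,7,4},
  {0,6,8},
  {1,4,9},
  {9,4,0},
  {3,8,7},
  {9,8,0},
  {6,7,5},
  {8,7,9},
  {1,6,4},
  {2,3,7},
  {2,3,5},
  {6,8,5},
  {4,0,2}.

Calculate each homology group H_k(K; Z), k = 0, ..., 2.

H_0 = Z,  H_1 = Z ⊕ Z/2Z,  H_2 = 0.

Fix the vertex order 0 < 1 < 2 < 3 < 4 < 5 < 6 < 7 < 8 < 9 and write every simplex with vertices in increasing order. Then dim K = 2 and the simplices of K are:

  0-simplices (10): [0], [1], [2], [3], [4], [5], [6], [7], [8], [9]
  1-simplices (30): (30 of them)
  2-simplices (20): (20 of them)

giving chain groups C_0 ≅ Z^10, C_1 ≅ Z^30, C_2 ≅ Z^20.

Boundary ∂_1: C_1 → C_0 maps an edge to its endpoints' difference, ∂[p,q] = q − p.
This gives a 10×30 integer matrix of rank 9; reducing to Smith normal form yields diagonal entries (1,1,1,1,1,1,1,1,1).

Boundary ∂_2: C_2 → C_1 maps a triangle to the signed sum of its edges. For instance
  ∂[0,1,6] = [1,6] − [0,6] + [0,1],
  ∂[1,4,6] = [4,6] − [1,6] + [1,4].
As a 30×20 matrix over Z this has rank 20, with invariant factors (1,1,1,1,1,1,1,1,1,1,1,1,1,1,1,1,1,1,1,2).

From H_k ≅ ker(∂_k) / im(∂_{k+1}) we obtain:

  H_0: rank C_0 − rank ∂_1 = 10 − 9 = 1, and the invariant factors of ∂_1 are all 1, so H_0 ≅ Z.
  H_1: rank ker ∂_1 − rank ∂_2 = (30 − 9) − 20 = 1, and ∂_2 has invariant factor 2 > 1, so H_1 ≅ Z ⊕ Z/2Z.
  H_2: rank ker ∂_2 − rank ∂_3 = (20 − 20) − 0 = 0, and there is no ∂_3, so H_2 ≅ 0.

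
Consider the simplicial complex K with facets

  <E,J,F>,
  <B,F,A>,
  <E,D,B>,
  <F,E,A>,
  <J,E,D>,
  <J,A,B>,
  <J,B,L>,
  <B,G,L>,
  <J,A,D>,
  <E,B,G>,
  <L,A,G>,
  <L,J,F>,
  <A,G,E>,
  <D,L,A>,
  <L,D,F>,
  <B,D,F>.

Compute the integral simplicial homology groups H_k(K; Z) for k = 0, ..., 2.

K has 8 vertices, 24 edges, 16 triangles.
rank ∂_0 = 0, rank ∂_1 = 7 ⇒ b_0 = 8 − 0 − 7 = 1; all invariant factors of ∂_1 are 1 so no torsion. So H_0 ≅ Z.
rank ∂_1 = 7, rank ∂_2 = 15 ⇒ b_1 = 24 − 7 − 15 = 2; all invariant factors of ∂_2 are 1 so no torsion. So H_1 ≅ Z^2.
rank ∂_2 = 15, rank ∂_3 = 0 ⇒ b_2 = 16 − 15 − 0 = 1. So H_2 ≅ Z.

H_0 = Z,  H_1 = Z^2,  H_2 = Z.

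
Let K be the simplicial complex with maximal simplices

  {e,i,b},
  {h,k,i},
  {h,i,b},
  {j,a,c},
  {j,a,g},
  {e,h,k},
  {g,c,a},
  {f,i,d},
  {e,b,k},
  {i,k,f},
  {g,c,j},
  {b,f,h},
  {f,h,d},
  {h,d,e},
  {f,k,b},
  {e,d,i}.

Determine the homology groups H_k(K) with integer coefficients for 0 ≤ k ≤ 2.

H_0 ≅ Z^2,  H_1 ≅ Z/2,  H_2 ≅ Z.

Order the vertices as a < b < c < d < e < f < g < h < i < j < k. Listing each simplex with vertices in this order, K has dimension 2 with simplices:

  0-simplices (11): a, b, c, d, e, f, g, h, i, j, k
  1-simplices (24): ac, ag, aj, be, bf, bh, bi, bk, cg, cj, de, df, dh, di, eh, ei, ek, fh, fi, fk, gj, hi, hk, ik
  2-simplices (16): acg, acj, agj, bei, bek, bfh, bfk, bhi, cgj, deh, dei, dfh, dfi, ehk, fik, hik

Hence C_0 ≅ Z^11, C_1 ≅ Z^24, C_2 ≅ Z^16.

∂_1: C_1 → C_0 is given by ∂[p,q] = [q] − [p].
The 11×24 boundary matrix has rank 9 and Smith normal form diag(1,1,1,1,1,1,1,1,1).

∂_2: C_2 → C_1 acts by ∂[p,q,r] = [q,r] − [p,r] + [p,q]. For instance
  ∂agj = gj − aj + ag,
  ∂bfk = fk − bk + bf.
As a 24×16 matrix over Z this has rank 15, with invariant factors (1,1,1,1,1,1,1,1,1,1,1,1,1,1,2).

Computing H_k = (kernel of ∂_k) / (image of ∂_{k+1}):

  H_0: rank C_0 − rank ∂_1 = 11 − 9 = 2, and the invariant factors of ∂_1 are all 1, so H_0 = Z^2.
  H_1: rank ker ∂_1 − rank ∂_2 = (24 − 9) − 15 = 0, and ∂_2 has invariant factor 2 > 1, so H_1 = Z/2.
  H_2: rank ker ∂_2 − rank ∂_3 = (16 − 15) − 0 = 1, and there is no ∂_3, so H_2 = Z.

As a check, the Euler characteristic is 11 − 24 + 16 = 3, which agrees with 2 − 0 + 1 = 3.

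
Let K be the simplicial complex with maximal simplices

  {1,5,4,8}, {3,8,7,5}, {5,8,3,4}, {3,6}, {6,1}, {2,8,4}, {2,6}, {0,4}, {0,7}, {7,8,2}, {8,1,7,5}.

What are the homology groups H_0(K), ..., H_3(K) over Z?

Take the total order 0 < 1 < 2 < 3 < 4 < 5 < 6 < 7 < 8 on the vertex set. Then K (dimension 3) consists of the simplices:

  0-simplices (9): [0], [1], [2], [3], [4], [5], [6], [7], [8]
  1-simplices (21): [0,4], [0,7], [1,4], [1,5], [1,6], [1,7], [1,8], [2,4], [2,6], [2,7], [2,8], [3,4], [3,5], [3,6], [3,7], [3,8], [4,5], [4,8], [5,7], [5,8], [7,8]
  2-simplices (14): [1,4,5], [1,4,8], [1,5,7], [1,5,8], [1,7,8], [2,4,8], [2,7,8], [3,4,5], [3,4,8], [3,5,7], [3,5,8], [3,7,8], [4,5,8], [5,7,8]
  3-simplices (4): [1,4,5,8], [1,5,7,8], [3,4,5,8], [3,5,7,8]

so the chain groups are C_0 ≅ Z^9, C_1 ≅ Z^21, C_2 ≅ Z^14, C_3 ≅ Z^4.

∂_1: C_1 → C_0 is given by ∂[p,q] = [q] − [p]. For instance
  ∂[2,7] = [7] − [2].
The resulting 9×21 matrix has rank 8, and its Smith normal form has invariant factors (1,1,1,1,1,1,1,1).

Boundary ∂_2: C_2 → C_1 acts by ∂[p,q,r] = [q,r] − [p,r] + [p,q]. For instance
  ∂[3,7,8] = [7,8] − [3,8] + [3,7],
  ∂[2,7,8] = [7,8] − [2,8] + [2,7].
This gives a 21×14 integer matrix of rank 10; reducing to Smith normal form yields diagonal entries (1,1,1,1,1,1,1,1,1,1).

∂_3: C_3 → C_2 sends each 3-simplex σ to the alternating sum Σ_i (−1)^i (σ with its i-th vertex removed). For instance
  ∂[1,4,5,8] = [4,5,8] − [1,5,8] + [1,4,8] − [1,4,5],
  ∂[3,5,7,8] = [5,7,8] − [3,7,8] + [3,5,8] − [3,5,7].
The resulting 14×4 matrix has rank 4, and its Smith normal form has invariant factors (1,1,1,1).

Now H_k = ker ∂_k / im ∂_{k+1}, so:

  H_0: rank C_0 − rank ∂_1 = 9 − 8 = 1, and the invariant factors of ∂_1 are all 1, so H_0 = Z.
  H_1: rank ker ∂_1 − rank ∂_2 = (21 − 8) − 10 = 3, and the invariant factors of ∂_2 are all 1, so H_1 = Z^3.
  H_2: rank ker ∂_2 − rank ∂_3 = (14 − 10) − 4 = 0, and the invariant factors of ∂_3 are all 1, so H_2 = 0.
  H_3: rank ker ∂_3 − rank ∂_4 = (4 − 4) − 0 = 0, and there is no ∂_4, so H_3 = 0.

As a check, the Euler characteristic is 9 − 21 + 14 − 4 = -2, which agrees with 1 − 3 + 0 − 0 = -2.

H_0 = Z,  H_1 = Z^3,  H_2 = 0,  H_3 = 0.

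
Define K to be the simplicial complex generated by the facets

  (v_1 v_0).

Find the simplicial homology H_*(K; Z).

We work with the vertex ordering v_0 < v_1. The simplices of K, each written with vertices in increasing order, are:

  0-simplices (2): [v_0], [v_1]
  1-simplices (1): [v_0,v_1]

Hence C_0 ≅ Z^2, C_1 ≅ Z^1.

∂_1: C_1 → C_0 maps an edge to its endpoints' difference, ∂[p,q] = q − p.
As a 2×1 matrix over Z this has rank 1, with invariant factors (1).

Now H_k = ker ∂_k / im ∂_{k+1}, so:

  H_0: rank C_0 − rank ∂_1 = 2 − 1 = 1, and the invariant factors of ∂_1 are all 1, so H_0 = Z.
  H_1: rank ker ∂_1 − rank ∂_2 = (1 − 1) − 0 = 0, and there is no ∂_2, so H_1 = 0.

(K is a triangulation of the 1-simplex.)

H_0 = Z,  H_1 = 0.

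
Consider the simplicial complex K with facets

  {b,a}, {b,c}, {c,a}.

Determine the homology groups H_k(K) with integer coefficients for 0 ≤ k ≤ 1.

Take the total order a < b < c on the vertex set. Then K (dimension 1) consists of the simplices:

  0-simplices (3): a, b, c
  1-simplices (3): ab, ac, bc

giving chain groups C_0 ≅ Z^3, C_1 ≅ Z^3.

The boundary map ∂_1: C_1 → C_0 sends each edge [p,q] (with p < q) to q − p. For instance
  ∂ab = b − a.
The resulting 3×3 matrix has rank 2, and its Smith normal form has invariant factors (1,1).

From H_k ≅ ker(∂_k) / im(∂_{k+1}) we obtain:

  H_0: rank C_0 − rank ∂_1 = 3 − 2 = 1, and the invariant factors of ∂_1 are all 1, so H_0 ≅ Z.
  H_1: rank ker ∂_1 − rank ∂_2 = (3 − 2) − 0 = 1, and there is no ∂_2, so H_1 ≅ Z.

As a check, the Euler characteristic is 3 − 3 = 0, which agrees with 1 − 1 = 0.
(K is a triangulation of the circle S^1.)

H_0 ≅ Z,  H_1 ≅ Z.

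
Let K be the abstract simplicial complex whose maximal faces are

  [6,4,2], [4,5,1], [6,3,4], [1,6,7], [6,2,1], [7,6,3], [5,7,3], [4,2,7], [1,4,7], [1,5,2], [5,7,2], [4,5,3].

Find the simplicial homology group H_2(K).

H_2 ≅ 0.

Take the total order 1 < 2 < 3 < 4 < 5 < 6 < 7 on the vertex set. Then K (dimension 2) consists of the simplices:

  0-simplices (7): [1], [2], [3], [4], [5], [6], [7]
  1-simplices (18): [1,2], [1,4], [1,5], [1,6], [1,7], [2,4], [2,5], [2,6], [2,7], [3,4], [3,5], [3,6], [3,7], [4,5], [4,6], [4,7], [5,7], [6,7]
  2-simplices (12): [1,2,5], [1,2,6], [1,4,5], [1,4,7], [1,6,7], [2,4,6], [2,4,7], [2,5,7], [3,4,5], [3,4,6], [3,5,7], [3,6,7]

so the chain groups are C_0 ≅ Z^7, C_1 ≅ Z^18, C_2 ≅ Z^12.

Boundary ∂_1: C_1 → C_0 maps an edge to its endpoints' difference, ∂[p,q] = q − p. For instance
  ∂[6,7] = [7] − [6].
The 7×18 boundary matrix has rank 6 and Smith normal form diag(1,1,1,1,1,1).

Boundary ∂_2: C_2 → C_1 sends each 2-simplex [p,q,r] to [q,r] − [p,r] + [p,q]. For instance
  ∂[1,2,5] = [2,5] − [1,5] + [1,2],
  ∂[1,4,7] = [4,7] − [1,7] + [1,4].
As a 18×12 matrix over Z this has rank 12, with invariant factors (1,1,1,1,1,1,1,1,1,1,1,2).

From H_k ≅ ker(∂_k) / im(∂_{k+1}) we obtain:

  H_2: rank ker ∂_2 − rank ∂_3 = (12 − 12) − 0 = 0, and there is no ∂_3, so H_2 ≅ 0.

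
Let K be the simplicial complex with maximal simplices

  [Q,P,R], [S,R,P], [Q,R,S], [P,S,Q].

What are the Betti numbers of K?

Order the vertices as P < Q < R < S. Listing each simplex with vertices in this order, K has dimension 2 with simplices:

  0-simplices (4): P, Q, R, S
  1-simplices (6): PQ, PR, PS, QR, QS, RS
  2-simplices (4): PQR, PQS, PRS, QRS

giving chain groups C_0 ≅ Z^4, C_1 ≅ Z^6, C_2 ≅ Z^4.

∂_1: C_1 → C_0 is given by ∂[p,q] = [q] − [p]. For instance
  ∂RS = S − R.
The resulting 4×6 matrix has rank 3, and its Smith normal form has invariant factors (1,1,1).

Boundary ∂_2: C_2 → C_1 maps a triangle to the signed sum of its edges. For instance
  ∂QRS = RS − QS + QR,
  ∂PQR = QR − PR + PQ.
As a 6×4 matrix over Z this has rank 3, with invariant factors (1,1,1).

Now H_k = ker ∂_k / im ∂_{k+1}, so:

  H_0: rank C_0 − rank ∂_1 = 4 − 3 = 1, and the invariant factors of ∂_1 are all 1, so H_0 ≅ Z.
  H_1: rank ker ∂_1 − rank ∂_2 = (6 − 3) − 3 = 0, and the invariant factors of ∂_2 are all 1, so H_1 ≅ 0.
  H_2: rank ker ∂_2 − rank ∂_3 = (4 − 3) − 0 = 1, and there is no ∂_3, so H_2 ≅ Z.

Hence the Betti numbers are b_0 = 1, b_1 = 0, b_2 = 1.

b_0 = 1, b_1 = 0, b_2 = 1.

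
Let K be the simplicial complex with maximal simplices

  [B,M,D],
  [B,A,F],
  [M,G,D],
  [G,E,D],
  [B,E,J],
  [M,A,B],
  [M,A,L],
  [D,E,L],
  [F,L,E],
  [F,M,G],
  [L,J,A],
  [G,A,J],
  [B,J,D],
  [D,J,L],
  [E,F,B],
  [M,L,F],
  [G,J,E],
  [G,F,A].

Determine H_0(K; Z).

K has 9 vertices, 27 edges, 18 triangles.
rank ∂_0 = 0, rank ∂_1 = 8 ⇒ b_0 = 9 − 0 − 8 = 1; all invariant factors of ∂_1 are 1 so no torsion. So H_0 = Z.

H_0 = Z.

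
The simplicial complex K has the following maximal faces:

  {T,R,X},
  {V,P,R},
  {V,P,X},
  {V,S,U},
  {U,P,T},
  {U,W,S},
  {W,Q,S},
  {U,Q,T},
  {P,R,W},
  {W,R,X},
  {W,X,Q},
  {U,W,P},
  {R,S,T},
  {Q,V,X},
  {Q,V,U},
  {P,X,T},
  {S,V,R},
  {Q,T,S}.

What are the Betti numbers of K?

b_0 = 1, b_1 = 1, b_2 = 0.

Take the total order P < Q < R < S < T < U < V < W < X on the vertex set. Then K (dimension 2) consists of the simplices:

  0-simplices (9): P, Q, R, S, T, U, V, W, X
  1-simplices (27): PR, PT, PU, PV, PW, PX, QS, QT, QU, QV, QW, QX, RS, RT, RV, RW, RX, ST, SU, SV, SW, TU, TX, UV, UW, VX, WX
  2-simplices (18): PRV, PRW, PTU, PTX, PUW, PVX, QST, QSW, QTU, QUV, QVX, QWX, RST, RSV, RTX, RWX, SUV, SUW

so the chain groups are C_0 ≅ Z^9, C_1 ≅ Z^27, C_2 ≅ Z^18.

Boundary ∂_1: C_1 → C_0 is given by ∂[p,q] = [q] − [p].
The 9×27 boundary matrix has rank 8 and Smith normal form diag(1,1,1,1,1,1,1,1).

∂_2: C_2 → C_1 sends each 2-simplex [p,q,r] to [q,r] − [p,r] + [p,q]. For instance
  ∂SUW = UW − SW + SU,
  ∂RST = ST − RT + RS.
The 27×18 boundary matrix has rank 18 and Smith normal form diag(1,1,1,1,1,1,1,1,1,1,1,1,1,1,1,1,1,2).

From H_k ≅ ker(∂_k) / im(∂_{k+1}) we obtain:

  H_0: rank C_0 − rank ∂_1 = 9 − 8 = 1, and the invariant factors of ∂_1 are all 1, so H_0 = Z.
  H_1: rank ker ∂_1 − rank ∂_2 = (27 − 8) − 18 = 1, and ∂_2 has invariant factor 2 > 1, so H_1 = Z ⊕ Z/2Z.
  H_2: rank ker ∂_2 − rank ∂_3 = (18 − 18) − 0 = 0, and there is no ∂_3, so H_2 = 0.

(K is a triangulation of the Klein bottle.)

Hence the Betti numbers are b_0 = 1, b_1 = 1, b_2 = 0.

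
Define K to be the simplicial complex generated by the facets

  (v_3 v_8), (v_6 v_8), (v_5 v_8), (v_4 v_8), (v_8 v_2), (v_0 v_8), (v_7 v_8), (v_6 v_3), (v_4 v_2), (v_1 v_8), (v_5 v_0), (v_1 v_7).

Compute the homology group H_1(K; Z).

K has 9 vertices, 12 edges.
rank ∂_1 = 8, rank ∂_2 = 0 ⇒ b_1 = 12 − 8 − 0 = 4. So H_1 = Z^4.

H_1 ≅ Z^4.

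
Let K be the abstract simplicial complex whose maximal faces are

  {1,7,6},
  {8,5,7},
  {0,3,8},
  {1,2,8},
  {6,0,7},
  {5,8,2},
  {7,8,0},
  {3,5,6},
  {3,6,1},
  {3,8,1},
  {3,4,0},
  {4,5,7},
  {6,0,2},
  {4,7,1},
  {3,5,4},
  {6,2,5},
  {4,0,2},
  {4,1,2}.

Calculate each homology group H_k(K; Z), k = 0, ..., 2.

We work with the vertex ordering 0 < 1 < 2 < 3 < 4 < 5 < 6 < 7 < 8. The simplices of K, each written with vertices in increasing order, are:

  0-simplices (9): [0], [1], [2], [3], [4], [5], [6], [7], [8]
  1-simplices (27): (27 of them)
  2-simplices (18): [0,2,4], [0,2,6], [0,3,4], [0,3,8], [0,6,7], [0,7,8], [1,2,4], [1,2,8], [1,3,6], [1,3,8], [1,4,7], [1,6,7], [2,5,6], [2,5,8], [3,4,5], [3,5,6], [4,5,7], [5,7,8]

Hence C_0 ≅ Z^9, C_1 ≅ Z^27, C_2 ≅ Z^18.

∂_1: C_1 → C_0 is given by ∂[p,q] = [q] − [p]. For instance
  ∂[3,5] = [5] − [3].
The 9×27 boundary matrix has rank 8 and Smith normal form diag(1,1,1,1,1,1,1,1).

Boundary ∂_2: C_2 → C_1 maps a triangle to the signed sum of its edges. For instance
  ∂[1,3,8] = [3,8] − [1,8] + [1,3],
  ∂[1,2,4] = [2,4] − [1,4] + [1,2].
As a 27×18 matrix over Z this has rank 17, with invariant factors (1,1,1,1,1,1,1,1,1,1,1,1,1,1,1,1,1).

Computing H_k = (kernel of ∂_k) / (image of ∂_{k+1}):

  H_0: rank C_0 − rank ∂_1 = 9 − 8 = 1, and the invariant factors of ∂_1 are all 1, so H_0 = Z.
  H_1: rank ker ∂_1 − rank ∂_2 = (27 − 8) − 17 = 2, and the invariant factors of ∂_2 are all 1, so H_1 = Z^2.
  H_2: rank ker ∂_2 − rank ∂_3 = (18 − 17) − 0 = 1, and there is no ∂_3, so H_2 = Z.

As a check, the Euler characteristic is 9 − 27 + 18 = 0, which agrees with 1 − 2 + 1 = 0.

H_0 = Z,  H_1 = Z^2,  H_2 = Z.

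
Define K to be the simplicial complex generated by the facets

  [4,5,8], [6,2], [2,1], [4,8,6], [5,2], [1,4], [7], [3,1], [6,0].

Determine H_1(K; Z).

Take the total order 0 < 1 < 2 < 3 < 4 < 5 < 6 < 7 < 8 on the vertex set. Then K (dimension 2) consists of the simplices:

  0-simplices (9): [0], [1], [2], [3], [4], [5], [6], [7], [8]
  1-simplices (11): [0,6], [1,2], [1,3], [1,4], [2,5], [2,6], [4,5], [4,6], [4,8], [5,8], [6,8]
  2-simplices (2): [4,5,8], [4,6,8]

so the chain groups are C_0 ≅ Z^9, C_1 ≅ Z^11, C_2 ≅ Z^2.

The boundary map ∂_1: C_1 → C_0 is given by ∂[p,q] = [q] − [p].
The resulting 9×11 matrix has rank 7, and its Smith normal form has invariant factors (1,1,1,1,1,1,1).

The boundary map ∂_2: C_2 → C_1 acts by ∂[p,q,r] = [q,r] − [p,r] + [p,q]. For instance
  ∂[4,5,8] = [5,8] − [4,8] + [4,5],
  ∂[4,6,8] = [6,8] − [4,8] + [4,6].
As a 11×2 matrix over Z this has rank 2, with invariant factors (1,1).

Now H_k = ker ∂_k / im ∂_{k+1}, so:

  H_1: rank ker ∂_1 − rank ∂_2 = (11 − 7) − 2 = 2, and the invariant factors of ∂_2 are all 1, so H_1 = Z^2.

H_1 = Z^2.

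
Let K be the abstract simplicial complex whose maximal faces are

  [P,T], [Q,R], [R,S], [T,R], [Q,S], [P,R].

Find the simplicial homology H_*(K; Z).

K has 5 vertices, 6 edges.
rank ∂_0 = 0, rank ∂_1 = 4 ⇒ b_0 = 5 − 0 − 4 = 1; all invariant factors of ∂_1 are 1 so no torsion. So H_0 = Z.
rank ∂_1 = 4, rank ∂_2 = 0 ⇒ b_1 = 6 − 4 − 0 = 2. So H_1 = Z^2.

H_0 ≅ Z,  H_1 ≅ Z^2.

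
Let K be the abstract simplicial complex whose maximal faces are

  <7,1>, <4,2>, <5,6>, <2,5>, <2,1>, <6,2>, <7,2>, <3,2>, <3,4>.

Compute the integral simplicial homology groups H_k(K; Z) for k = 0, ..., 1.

Order the vertices as 1 < 2 < 3 < 4 < 5 < 6 < 7. Listing each simplex with vertices in this order, K has dimension 1 with simplices:

  0-simplices (7): [1], [2], [3], [4], [5], [6], [7]
  1-simplices (9): [1,2], [1,7], [2,3], [2,4], [2,5], [2,6], [2,7], [3,4], [5,6]

giving chain groups C_0 ≅ Z^7, C_1 ≅ Z^9.

The boundary map ∂_1: C_1 → C_0 sends each edge [p,q] (with p < q) to q − p. For instance
  ∂[2,3] = [3] − [2].
The 7×9 boundary matrix has rank 6 and Smith normal form diag(1,1,1,1,1,1).

Reading off H_k = ker ∂_k / im ∂_{k+1}:

  H_0: rank C_0 − rank ∂_1 = 7 − 6 = 1, and the invariant factors of ∂_1 are all 1, so H_0 = Z.
  H_1: rank ker ∂_1 − rank ∂_2 = (9 − 6) − 0 = 3, and there is no ∂_2, so H_1 = Z^3.

As a check, the Euler characteristic is 7 − 9 = -2, which agrees with 1 − 3 = -2.

H_0 = Z,  H_1 = Z^3.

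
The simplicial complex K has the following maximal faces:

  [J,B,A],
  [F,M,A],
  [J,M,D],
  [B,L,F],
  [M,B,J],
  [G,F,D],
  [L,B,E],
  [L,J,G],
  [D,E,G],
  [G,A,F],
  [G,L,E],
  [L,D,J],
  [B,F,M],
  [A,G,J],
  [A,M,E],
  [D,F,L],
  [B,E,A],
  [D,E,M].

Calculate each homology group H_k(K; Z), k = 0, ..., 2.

K has 9 vertices, 27 edges, 18 triangles.
rank ∂_0 = 0, rank ∂_1 = 8 ⇒ b_0 = 9 − 0 − 8 = 1; all invariant factors of ∂_1 are 1 so no torsion. So H_0 = Z.
rank ∂_1 = 8, rank ∂_2 = 18 ⇒ b_1 = 27 − 8 − 18 = 1; ∂_2 has invariant factor(s) [2] giving torsion. So H_1 = Z × Z/2.
rank ∂_2 = 18, rank ∂_3 = 0 ⇒ b_2 = 18 − 18 − 0 = 0. So H_2 = 0.

H_0 ≅ Z,  H_1 ≅ Z × Z/2,  H_2 = 0.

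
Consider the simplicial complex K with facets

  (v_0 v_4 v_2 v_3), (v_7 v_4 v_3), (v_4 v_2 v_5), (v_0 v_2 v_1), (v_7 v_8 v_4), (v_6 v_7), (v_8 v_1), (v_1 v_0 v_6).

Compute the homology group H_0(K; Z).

Fix the vertex order v_0 < v_1 < v_2 < v_3 < v_4 < v_5 < v_6 < v_7 < v_8 and write every simplex with vertices in increasing order. Then dim K = 3 and the simplices of K are:

  0-simplices (9): [v_0], [v_1], [v_2], [v_3], [v_4], [v_5], [v_6], [v_7], [v_8]
  1-simplices (18): (18 of them)
  2-simplices (9): [v_0,v_1,v_2], [v_0,v_1,v_6], [v_0,v_2,v_3], [v_0,v_2,v_4], [v_0,v_3,v_4], [v_2,v_3,v_4], [v_2,v_4,v_5], [v_3,v_4,v_7], [v_4,v_7,v_8]
  3-simplices (1): [v_0,v_2,v_3,v_4]

so the chain groups are C_0 ≅ Z^9, C_1 ≅ Z^18, C_2 ≅ Z^9, C_3 ≅ Z^1.

The boundary map ∂_1: C_1 → C_0 is given by ∂[p,q] = [q] − [p]. For instance
  ∂[v_3,v_4] = [v_4] − [v_3].
The resulting 9×18 matrix has rank 8, and its Smith normal form has invariant factors (1,1,1,1,1,1,1,1).

The boundary map ∂_2: C_2 → C_1 acts by ∂[p,q,r] = [q,r] − [p,r] + [p,q]. For instance
  ∂[v_3,v_4,v_7] = [v_4,v_7] − [v_3,v_7] + [v_3,v_4],
  ∂[v_0,v_2,v_3] = [v_2,v_3] − [v_0,v_3] + [v_0,v_2].
The resulting 18×9 matrix has rank 8, and its Smith normal form has invariant factors (1,1,1,1,1,1,1,1).

Boundary ∂_3: C_3 → C_2 sends each 3-simplex σ to the alternating sum Σ_i (−1)^i (σ with its i-th vertex removed). For instance
  ∂[v_0,v_2,v_3,v_4] = [v_2,v_3,v_4] − [v_0,v_3,v_4] + [v_0,v_2,v_4] − [v_0,v_2,v_3].
The resulting 9×1 matrix has rank 1, and its Smith normal form has invariant factors (1).

From H_k ≅ ker(∂_k) / im(∂_{k+1}) we obtain:

  H_0: rank C_0 − rank ∂_1 = 9 − 8 = 1, and the invariant factors of ∂_1 are all 1, so H_0 = Z.

H_0 ≅ Z.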